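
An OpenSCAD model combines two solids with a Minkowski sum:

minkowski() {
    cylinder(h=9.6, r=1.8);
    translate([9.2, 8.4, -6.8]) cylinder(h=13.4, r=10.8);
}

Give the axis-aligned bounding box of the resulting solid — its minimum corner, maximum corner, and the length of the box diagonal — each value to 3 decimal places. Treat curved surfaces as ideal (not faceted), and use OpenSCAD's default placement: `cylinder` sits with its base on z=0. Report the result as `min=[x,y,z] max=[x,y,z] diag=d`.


A = translate([9.2, 8.4, -6.8]) cylinder(h=13.4, r=10.8) → bbox [-1.6,-2.4,-6.8] .. [20,19.2,6.6]
B = cylinder(h=9.6, r=1.8) → bbox [-1.8,-1.8,0] .. [1.8,1.8,9.6]
lo = A.lo+B.lo = [-1.6-1.8, -2.4-1.8, -6.8+0] = [-3.400,-4.200,-6.800]
hi = A.hi+B.hi = [20+1.8, 19.2+1.8, 6.6+9.6] = [21.800,21.000,16.200]
diag = √(25.2²+25.2²+23²) = √1799.08 = 42.416

min=[-3.400,-4.200,-6.800] max=[21.800,21.000,16.200] diag=42.416


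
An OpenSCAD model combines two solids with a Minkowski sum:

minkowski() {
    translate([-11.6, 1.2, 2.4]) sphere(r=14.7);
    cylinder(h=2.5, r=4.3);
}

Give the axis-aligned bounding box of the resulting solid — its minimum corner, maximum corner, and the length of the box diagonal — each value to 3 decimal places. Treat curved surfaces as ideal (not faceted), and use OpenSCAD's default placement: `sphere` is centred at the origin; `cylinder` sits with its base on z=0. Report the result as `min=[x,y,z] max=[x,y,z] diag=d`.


A = translate([-11.6, 1.2, 2.4]) sphere(r=14.7) → bbox [-26.3,-13.5,-12.3] .. [3.1,15.9,17.1]
B = cylinder(h=2.5, r=4.3) → bbox [-4.3,-4.3,0] .. [4.3,4.3,2.5]
lo = A.lo+B.lo = [-26.3-4.3, -13.5-4.3, -12.3+0] = [-30.600,-17.800,-12.300]
hi = A.hi+B.hi = [3.1+4.3, 15.9+4.3, 17.1+2.5] = [7.400,20.200,19.600]
diag = √(38²+38²+31.9²) = √3905.61 = 62.495

min=[-30.600,-17.800,-12.300] max=[7.400,20.200,19.600] diag=62.495


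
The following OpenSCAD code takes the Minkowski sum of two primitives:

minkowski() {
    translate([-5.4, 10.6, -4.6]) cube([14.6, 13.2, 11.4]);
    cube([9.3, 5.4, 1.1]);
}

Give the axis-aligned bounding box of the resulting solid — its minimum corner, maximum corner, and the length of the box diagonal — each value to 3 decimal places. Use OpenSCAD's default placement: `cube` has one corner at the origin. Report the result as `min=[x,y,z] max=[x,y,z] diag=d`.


A = translate([-5.4, 10.6, -4.6]) cube([14.6, 13.2, 11.4]) → bbox [-5.4,10.6,-4.6] .. [9.2,23.8,6.8]
B = cube([9.3, 5.4, 1.1]) → bbox [0,0,0] .. [9.3,5.4,1.1]
lo = A.lo+B.lo = [-5.4+0, 10.6+0, -4.6+0] = [-5.400,10.600,-4.600]
hi = A.hi+B.hi = [9.2+9.3, 23.8+5.4, 6.8+1.1] = [18.500,29.200,7.900]
diag = √(23.9²+18.6²+12.5²) = √1073.42 = 32.763

min=[-5.400,10.600,-4.600] max=[18.500,29.200,7.900] diag=32.763


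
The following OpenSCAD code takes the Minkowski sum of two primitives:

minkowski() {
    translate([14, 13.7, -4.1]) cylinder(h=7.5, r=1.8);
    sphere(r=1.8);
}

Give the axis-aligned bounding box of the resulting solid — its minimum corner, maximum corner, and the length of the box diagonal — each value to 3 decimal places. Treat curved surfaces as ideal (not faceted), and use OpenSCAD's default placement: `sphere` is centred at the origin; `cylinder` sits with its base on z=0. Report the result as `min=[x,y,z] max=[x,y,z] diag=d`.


A = translate([14, 13.7, -4.1]) cylinder(h=7.5, r=1.8) → bbox [12.2,11.9,-4.1] .. [15.8,15.5,3.4]
B = sphere(r=1.8) → bbox [-1.8,-1.8,-1.8] .. [1.8,1.8,1.8]
lo = A.lo+B.lo = [12.2-1.8, 11.9-1.8, -4.1-1.8] = [10.400,10.100,-5.900]
hi = A.hi+B.hi = [15.8+1.8, 15.5+1.8, 3.4+1.8] = [17.600,17.300,5.200]
diag = √(7.2²+7.2²+11.1²) = √226.89 = 15.063

min=[10.400,10.100,-5.900] max=[17.600,17.300,5.200] diag=15.063


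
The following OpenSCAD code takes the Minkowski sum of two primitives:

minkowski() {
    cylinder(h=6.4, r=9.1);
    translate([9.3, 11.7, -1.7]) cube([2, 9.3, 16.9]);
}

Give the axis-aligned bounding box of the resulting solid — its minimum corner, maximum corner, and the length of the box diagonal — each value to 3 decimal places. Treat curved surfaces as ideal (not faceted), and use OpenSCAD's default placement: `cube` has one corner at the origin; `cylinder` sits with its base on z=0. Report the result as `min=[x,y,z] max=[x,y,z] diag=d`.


A = translate([9.3, 11.7, -1.7]) cube([2, 9.3, 16.9]) → bbox [9.3,11.7,-1.7] .. [11.3,21,15.2]
B = cylinder(h=6.4, r=9.1) → bbox [-9.1,-9.1,0] .. [9.1,9.1,6.4]
lo = A.lo+B.lo = [9.3-9.1, 11.7-9.1, -1.7+0] = [0.200,2.600,-1.700]
hi = A.hi+B.hi = [11.3+9.1, 21+9.1, 15.2+6.4] = [20.400,30.100,21.600]
diag = √(20.2²+27.5²+23.3²) = √1707.18 = 41.318

min=[0.200,2.600,-1.700] max=[20.400,30.100,21.600] diag=41.318


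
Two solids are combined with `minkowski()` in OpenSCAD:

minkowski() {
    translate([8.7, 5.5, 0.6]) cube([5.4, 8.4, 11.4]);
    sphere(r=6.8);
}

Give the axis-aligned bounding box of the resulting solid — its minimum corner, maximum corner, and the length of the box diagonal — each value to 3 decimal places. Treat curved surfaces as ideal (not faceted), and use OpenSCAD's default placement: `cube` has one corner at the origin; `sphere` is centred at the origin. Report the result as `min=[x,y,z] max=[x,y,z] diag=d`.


min=[1.900,-1.300,-6.200] max=[20.900,20.700,18.800] diag=38.341

A = translate([8.7, 5.5, 0.6]) cube([5.4, 8.4, 11.4]) → bbox [8.7,5.5,0.6] .. [14.1,13.9,12]
B = sphere(r=6.8) → bbox [-6.8,-6.8,-6.8] .. [6.8,6.8,6.8]
lo = A.lo+B.lo = [8.7-6.8, 5.5-6.8, 0.6-6.8] = [1.900,-1.300,-6.200]
hi = A.hi+B.hi = [14.1+6.8, 13.9+6.8, 12+6.8] = [20.900,20.700,18.800]
diag = √(19²+22²+25²) = √1470 = 38.341


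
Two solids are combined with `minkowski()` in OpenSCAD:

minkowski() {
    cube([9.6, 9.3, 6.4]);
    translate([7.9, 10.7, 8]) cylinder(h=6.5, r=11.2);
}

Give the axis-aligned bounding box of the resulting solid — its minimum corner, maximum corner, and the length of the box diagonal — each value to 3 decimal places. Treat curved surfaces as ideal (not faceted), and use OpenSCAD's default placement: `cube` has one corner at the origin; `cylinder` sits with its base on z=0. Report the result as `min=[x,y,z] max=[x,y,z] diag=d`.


min=[-3.300,-0.500,8.000] max=[28.700,31.200,20.900] diag=46.854

A = translate([7.9, 10.7, 8]) cylinder(h=6.5, r=11.2) → bbox [-3.3,-0.5,8] .. [19.1,21.9,14.5]
B = cube([9.6, 9.3, 6.4]) → bbox [0,0,0] .. [9.6,9.3,6.4]
lo = A.lo+B.lo = [-3.3+0, -0.5+0, 8+0] = [-3.300,-0.500,8.000]
hi = A.hi+B.hi = [19.1+9.6, 21.9+9.3, 14.5+6.4] = [28.700,31.200,20.900]
diag = √(32²+31.7²+12.9²) = √2195.3 = 46.854


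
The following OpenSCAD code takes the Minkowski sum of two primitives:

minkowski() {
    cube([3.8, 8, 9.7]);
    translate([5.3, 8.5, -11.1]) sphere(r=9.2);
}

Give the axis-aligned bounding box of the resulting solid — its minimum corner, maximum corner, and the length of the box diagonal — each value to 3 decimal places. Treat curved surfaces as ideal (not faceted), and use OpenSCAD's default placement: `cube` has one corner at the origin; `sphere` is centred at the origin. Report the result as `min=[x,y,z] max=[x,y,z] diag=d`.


min=[-3.900,-0.700,-20.300] max=[18.300,25.700,7.800] diag=44.491

A = translate([5.3, 8.5, -11.1]) sphere(r=9.2) → bbox [-3.9,-0.7,-20.3] .. [14.5,17.7,-1.9]
B = cube([3.8, 8, 9.7]) → bbox [0,0,0] .. [3.8,8,9.7]
lo = A.lo+B.lo = [-3.9+0, -0.7+0, -20.3+0] = [-3.900,-0.700,-20.300]
hi = A.hi+B.hi = [14.5+3.8, 17.7+8, -1.9+9.7] = [18.300,25.700,7.800]
diag = √(22.2²+26.4²+28.1²) = √1979.41 = 44.491


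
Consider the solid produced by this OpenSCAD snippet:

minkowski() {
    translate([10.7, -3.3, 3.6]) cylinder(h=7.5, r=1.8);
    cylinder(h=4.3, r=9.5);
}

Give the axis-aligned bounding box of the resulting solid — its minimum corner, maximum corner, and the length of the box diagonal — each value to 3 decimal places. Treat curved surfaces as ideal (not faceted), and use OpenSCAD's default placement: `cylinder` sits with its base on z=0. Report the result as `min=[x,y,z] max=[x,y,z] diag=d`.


min=[-0.600,-14.600,3.600] max=[22.000,8.000,15.400] diag=34.070

A = translate([10.7, -3.3, 3.6]) cylinder(h=7.5, r=1.8) → bbox [8.9,-5.1,3.6] .. [12.5,-1.5,11.1]
B = cylinder(h=4.3, r=9.5) → bbox [-9.5,-9.5,0] .. [9.5,9.5,4.3]
lo = A.lo+B.lo = [8.9-9.5, -5.1-9.5, 3.6+0] = [-0.600,-14.600,3.600]
hi = A.hi+B.hi = [12.5+9.5, -1.5+9.5, 11.1+4.3] = [22.000,8.000,15.400]
diag = √(22.6²+22.6²+11.8²) = √1160.76 = 34.070


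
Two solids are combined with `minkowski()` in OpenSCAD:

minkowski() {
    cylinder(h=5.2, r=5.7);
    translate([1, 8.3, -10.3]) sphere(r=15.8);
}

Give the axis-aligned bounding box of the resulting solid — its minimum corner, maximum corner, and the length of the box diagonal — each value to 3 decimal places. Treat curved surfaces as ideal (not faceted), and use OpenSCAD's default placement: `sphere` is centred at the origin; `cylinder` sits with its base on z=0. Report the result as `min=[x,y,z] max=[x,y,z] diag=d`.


A = translate([1, 8.3, -10.3]) sphere(r=15.8) → bbox [-14.8,-7.5,-26.1] .. [16.8,24.1,5.5]
B = cylinder(h=5.2, r=5.7) → bbox [-5.7,-5.7,0] .. [5.7,5.7,5.2]
lo = A.lo+B.lo = [-14.8-5.7, -7.5-5.7, -26.1+0] = [-20.500,-13.200,-26.100]
hi = A.hi+B.hi = [16.8+5.7, 24.1+5.7, 5.5+5.2] = [22.500,29.800,10.700]
diag = √(43²+43²+36.8²) = √5052.24 = 71.079

min=[-20.500,-13.200,-26.100] max=[22.500,29.800,10.700] diag=71.079


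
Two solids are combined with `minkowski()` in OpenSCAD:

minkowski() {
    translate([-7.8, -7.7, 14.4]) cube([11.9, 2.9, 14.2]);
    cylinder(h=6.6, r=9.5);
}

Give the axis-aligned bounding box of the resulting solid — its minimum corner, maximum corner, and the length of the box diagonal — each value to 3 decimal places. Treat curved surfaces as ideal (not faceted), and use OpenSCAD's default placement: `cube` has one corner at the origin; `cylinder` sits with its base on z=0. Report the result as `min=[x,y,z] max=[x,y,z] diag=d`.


min=[-17.300,-17.200,14.400] max=[13.600,4.700,35.200] diag=43.209

A = translate([-7.8, -7.7, 14.4]) cube([11.9, 2.9, 14.2]) → bbox [-7.8,-7.7,14.4] .. [4.1,-4.8,28.6]
B = cylinder(h=6.6, r=9.5) → bbox [-9.5,-9.5,0] .. [9.5,9.5,6.6]
lo = A.lo+B.lo = [-7.8-9.5, -7.7-9.5, 14.4+0] = [-17.300,-17.200,14.400]
hi = A.hi+B.hi = [4.1+9.5, -4.8+9.5, 28.6+6.6] = [13.600,4.700,35.200]
diag = √(30.9²+21.9²+20.8²) = √1867.06 = 43.209


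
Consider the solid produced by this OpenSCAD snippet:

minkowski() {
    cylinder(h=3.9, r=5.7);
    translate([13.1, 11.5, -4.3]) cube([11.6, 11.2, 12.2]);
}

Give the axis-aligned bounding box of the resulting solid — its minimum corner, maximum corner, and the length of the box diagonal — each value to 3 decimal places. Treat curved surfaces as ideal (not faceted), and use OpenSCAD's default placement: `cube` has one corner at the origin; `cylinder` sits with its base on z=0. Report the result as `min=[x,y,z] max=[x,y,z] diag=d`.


min=[7.400,5.800,-4.300] max=[30.400,28.400,11.800] diag=36.041

A = translate([13.1, 11.5, -4.3]) cube([11.6, 11.2, 12.2]) → bbox [13.1,11.5,-4.3] .. [24.7,22.7,7.9]
B = cylinder(h=3.9, r=5.7) → bbox [-5.7,-5.7,0] .. [5.7,5.7,3.9]
lo = A.lo+B.lo = [13.1-5.7, 11.5-5.7, -4.3+0] = [7.400,5.800,-4.300]
hi = A.hi+B.hi = [24.7+5.7, 22.7+5.7, 7.9+3.9] = [30.400,28.400,11.800]
diag = √(23²+22.6²+16.1²) = √1298.97 = 36.041


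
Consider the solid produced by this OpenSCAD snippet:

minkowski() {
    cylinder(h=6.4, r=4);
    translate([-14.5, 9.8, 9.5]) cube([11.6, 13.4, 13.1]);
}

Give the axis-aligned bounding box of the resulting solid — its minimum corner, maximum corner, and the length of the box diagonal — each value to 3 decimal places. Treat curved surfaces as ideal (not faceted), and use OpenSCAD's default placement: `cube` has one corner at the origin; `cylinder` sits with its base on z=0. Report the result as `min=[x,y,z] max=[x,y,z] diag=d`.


A = translate([-14.5, 9.8, 9.5]) cube([11.6, 13.4, 13.1]) → bbox [-14.5,9.8,9.5] .. [-2.9,23.2,22.6]
B = cylinder(h=6.4, r=4) → bbox [-4,-4,0] .. [4,4,6.4]
lo = A.lo+B.lo = [-14.5-4, 9.8-4, 9.5+0] = [-18.500,5.800,9.500]
hi = A.hi+B.hi = [-2.9+4, 23.2+4, 22.6+6.4] = [1.100,27.200,29.000]
diag = √(19.6²+21.4²+19.5²) = √1222.37 = 34.962

min=[-18.500,5.800,9.500] max=[1.100,27.200,29.000] diag=34.962


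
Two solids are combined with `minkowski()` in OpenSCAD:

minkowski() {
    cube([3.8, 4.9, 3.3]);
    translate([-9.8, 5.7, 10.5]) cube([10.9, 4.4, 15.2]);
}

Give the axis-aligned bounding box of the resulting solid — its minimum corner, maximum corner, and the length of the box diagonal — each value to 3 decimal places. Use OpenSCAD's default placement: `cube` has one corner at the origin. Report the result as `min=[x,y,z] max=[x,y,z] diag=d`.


min=[-9.800,5.700,10.500] max=[4.900,15.000,29.000] diag=25.394

A = translate([-9.8, 5.7, 10.5]) cube([10.9, 4.4, 15.2]) → bbox [-9.8,5.7,10.5] .. [1.1,10.1,25.7]
B = cube([3.8, 4.9, 3.3]) → bbox [0,0,0] .. [3.8,4.9,3.3]
lo = A.lo+B.lo = [-9.8+0, 5.7+0, 10.5+0] = [-9.800,5.700,10.500]
hi = A.hi+B.hi = [1.1+3.8, 10.1+4.9, 25.7+3.3] = [4.900,15.000,29.000]
diag = √(14.7²+9.3²+18.5²) = √644.83 = 25.394


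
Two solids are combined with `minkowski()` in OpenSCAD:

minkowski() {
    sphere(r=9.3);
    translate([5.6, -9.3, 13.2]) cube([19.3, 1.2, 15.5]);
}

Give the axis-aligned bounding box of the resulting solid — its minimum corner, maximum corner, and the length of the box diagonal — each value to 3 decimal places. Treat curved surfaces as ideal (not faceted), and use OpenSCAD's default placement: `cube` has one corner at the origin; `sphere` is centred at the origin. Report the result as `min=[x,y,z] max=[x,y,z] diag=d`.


min=[-3.700,-18.600,3.900] max=[34.200,1.200,38.000] diag=54.692

A = translate([5.6, -9.3, 13.2]) cube([19.3, 1.2, 15.5]) → bbox [5.6,-9.3,13.2] .. [24.9,-8.1,28.7]
B = sphere(r=9.3) → bbox [-9.3,-9.3,-9.3] .. [9.3,9.3,9.3]
lo = A.lo+B.lo = [5.6-9.3, -9.3-9.3, 13.2-9.3] = [-3.700,-18.600,3.900]
hi = A.hi+B.hi = [24.9+9.3, -8.1+9.3, 28.7+9.3] = [34.200,1.200,38.000]
diag = √(37.9²+19.8²+34.1²) = √2991.26 = 54.692


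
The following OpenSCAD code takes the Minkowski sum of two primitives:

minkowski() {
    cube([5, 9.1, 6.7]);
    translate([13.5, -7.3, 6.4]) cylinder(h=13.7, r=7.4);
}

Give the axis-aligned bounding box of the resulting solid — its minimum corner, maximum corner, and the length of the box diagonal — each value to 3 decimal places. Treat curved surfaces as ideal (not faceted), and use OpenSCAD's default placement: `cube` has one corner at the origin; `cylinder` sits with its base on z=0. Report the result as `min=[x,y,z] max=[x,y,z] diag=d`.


A = translate([13.5, -7.3, 6.4]) cylinder(h=13.7, r=7.4) → bbox [6.1,-14.7,6.4] .. [20.9,0.1,20.1]
B = cube([5, 9.1, 6.7]) → bbox [0,0,0] .. [5,9.1,6.7]
lo = A.lo+B.lo = [6.1+0, -14.7+0, 6.4+0] = [6.100,-14.700,6.400]
hi = A.hi+B.hi = [20.9+5, 0.1+9.1, 20.1+6.7] = [25.900,9.200,26.800]
diag = √(19.8²+23.9²+20.4²) = √1379.41 = 37.140

min=[6.100,-14.700,6.400] max=[25.900,9.200,26.800] diag=37.140


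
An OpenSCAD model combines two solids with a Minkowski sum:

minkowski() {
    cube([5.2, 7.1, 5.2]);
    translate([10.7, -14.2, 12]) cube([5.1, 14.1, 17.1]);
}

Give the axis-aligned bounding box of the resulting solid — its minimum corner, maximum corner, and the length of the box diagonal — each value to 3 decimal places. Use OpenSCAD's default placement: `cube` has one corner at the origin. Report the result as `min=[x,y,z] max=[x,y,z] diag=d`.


min=[10.700,-14.200,12.000] max=[21.000,7.000,34.300] diag=32.447

A = translate([10.7, -14.2, 12]) cube([5.1, 14.1, 17.1]) → bbox [10.7,-14.2,12] .. [15.8,-0.1,29.1]
B = cube([5.2, 7.1, 5.2]) → bbox [0,0,0] .. [5.2,7.1,5.2]
lo = A.lo+B.lo = [10.7+0, -14.2+0, 12+0] = [10.700,-14.200,12.000]
hi = A.hi+B.hi = [15.8+5.2, -0.1+7.1, 29.1+5.2] = [21.000,7.000,34.300]
diag = √(10.3²+21.2²+22.3²) = √1052.82 = 32.447


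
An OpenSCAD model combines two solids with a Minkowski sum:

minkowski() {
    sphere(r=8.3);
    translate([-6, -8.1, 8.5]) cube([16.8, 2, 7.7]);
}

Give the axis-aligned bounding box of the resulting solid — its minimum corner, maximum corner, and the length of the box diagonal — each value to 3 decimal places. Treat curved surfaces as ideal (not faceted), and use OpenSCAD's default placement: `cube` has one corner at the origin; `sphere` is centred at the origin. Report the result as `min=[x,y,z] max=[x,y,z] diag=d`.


A = translate([-6, -8.1, 8.5]) cube([16.8, 2, 7.7]) → bbox [-6,-8.1,8.5] .. [10.8,-6.1,16.2]
B = sphere(r=8.3) → bbox [-8.3,-8.3,-8.3] .. [8.3,8.3,8.3]
lo = A.lo+B.lo = [-6-8.3, -8.1-8.3, 8.5-8.3] = [-14.300,-16.400,0.200]
hi = A.hi+B.hi = [10.8+8.3, -6.1+8.3, 16.2+8.3] = [19.100,2.200,24.500]
diag = √(33.4²+18.6²+24.3²) = √2052.01 = 45.299

min=[-14.300,-16.400,0.200] max=[19.100,2.200,24.500] diag=45.299


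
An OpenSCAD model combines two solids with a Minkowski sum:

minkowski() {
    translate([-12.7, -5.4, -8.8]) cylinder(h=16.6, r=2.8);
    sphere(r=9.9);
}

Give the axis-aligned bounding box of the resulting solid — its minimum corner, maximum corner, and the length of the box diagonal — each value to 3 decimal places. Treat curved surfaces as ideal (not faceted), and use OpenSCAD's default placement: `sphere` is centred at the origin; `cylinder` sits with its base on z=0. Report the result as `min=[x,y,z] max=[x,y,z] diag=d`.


min=[-25.400,-18.100,-18.700] max=[0.000,7.300,17.700] diag=51.140

A = translate([-12.7, -5.4, -8.8]) cylinder(h=16.6, r=2.8) → bbox [-15.5,-8.2,-8.8] .. [-9.9,-2.6,7.8]
B = sphere(r=9.9) → bbox [-9.9,-9.9,-9.9] .. [9.9,9.9,9.9]
lo = A.lo+B.lo = [-15.5-9.9, -8.2-9.9, -8.8-9.9] = [-25.400,-18.100,-18.700]
hi = A.hi+B.hi = [-9.9+9.9, -2.6+9.9, 7.8+9.9] = [0.000,7.300,17.700]
diag = √(25.4²+25.4²+36.4²) = √2615.28 = 51.140


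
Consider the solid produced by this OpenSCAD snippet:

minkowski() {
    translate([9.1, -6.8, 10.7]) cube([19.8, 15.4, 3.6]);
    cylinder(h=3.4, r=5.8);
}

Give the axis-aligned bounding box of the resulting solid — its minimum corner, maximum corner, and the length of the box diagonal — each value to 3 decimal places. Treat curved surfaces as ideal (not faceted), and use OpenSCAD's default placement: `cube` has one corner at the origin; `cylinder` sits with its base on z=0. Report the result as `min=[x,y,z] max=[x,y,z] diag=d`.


A = translate([9.1, -6.8, 10.7]) cube([19.8, 15.4, 3.6]) → bbox [9.1,-6.8,10.7] .. [28.9,8.6,14.3]
B = cylinder(h=3.4, r=5.8) → bbox [-5.8,-5.8,0] .. [5.8,5.8,3.4]
lo = A.lo+B.lo = [9.1-5.8, -6.8-5.8, 10.7+0] = [3.300,-12.600,10.700]
hi = A.hi+B.hi = [28.9+5.8, 8.6+5.8, 14.3+3.4] = [34.700,14.400,17.700]
diag = √(31.4²+27²+7²) = √1763.96 = 42.000

min=[3.300,-12.600,10.700] max=[34.700,14.400,17.700] diag=42.000


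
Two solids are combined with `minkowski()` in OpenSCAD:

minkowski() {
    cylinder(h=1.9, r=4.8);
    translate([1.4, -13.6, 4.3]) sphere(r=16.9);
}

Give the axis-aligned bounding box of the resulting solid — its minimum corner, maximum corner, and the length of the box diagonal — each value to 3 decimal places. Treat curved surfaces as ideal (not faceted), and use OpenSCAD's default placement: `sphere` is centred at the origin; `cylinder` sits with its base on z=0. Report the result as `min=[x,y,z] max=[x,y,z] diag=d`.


min=[-20.300,-35.300,-12.600] max=[23.100,8.100,23.100] diag=71.004

A = translate([1.4, -13.6, 4.3]) sphere(r=16.9) → bbox [-15.5,-30.5,-12.6] .. [18.3,3.3,21.2]
B = cylinder(h=1.9, r=4.8) → bbox [-4.8,-4.8,0] .. [4.8,4.8,1.9]
lo = A.lo+B.lo = [-15.5-4.8, -30.5-4.8, -12.6+0] = [-20.300,-35.300,-12.600]
hi = A.hi+B.hi = [18.3+4.8, 3.3+4.8, 21.2+1.9] = [23.100,8.100,23.100]
diag = √(43.4²+43.4²+35.7²) = √5041.61 = 71.004


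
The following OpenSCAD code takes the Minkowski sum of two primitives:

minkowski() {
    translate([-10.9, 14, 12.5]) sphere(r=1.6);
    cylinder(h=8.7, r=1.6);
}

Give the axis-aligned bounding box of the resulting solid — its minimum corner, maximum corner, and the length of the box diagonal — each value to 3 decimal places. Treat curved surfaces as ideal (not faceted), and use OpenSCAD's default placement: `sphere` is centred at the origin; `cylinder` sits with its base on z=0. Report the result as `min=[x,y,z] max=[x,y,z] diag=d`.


min=[-14.100,10.800,10.900] max=[-7.700,17.200,22.800] diag=14.951

A = translate([-10.9, 14, 12.5]) sphere(r=1.6) → bbox [-12.5,12.4,10.9] .. [-9.3,15.6,14.1]
B = cylinder(h=8.7, r=1.6) → bbox [-1.6,-1.6,0] .. [1.6,1.6,8.7]
lo = A.lo+B.lo = [-12.5-1.6, 12.4-1.6, 10.9+0] = [-14.100,10.800,10.900]
hi = A.hi+B.hi = [-9.3+1.6, 15.6+1.6, 14.1+8.7] = [-7.700,17.200,22.800]
diag = √(6.4²+6.4²+11.9²) = √223.53 = 14.951


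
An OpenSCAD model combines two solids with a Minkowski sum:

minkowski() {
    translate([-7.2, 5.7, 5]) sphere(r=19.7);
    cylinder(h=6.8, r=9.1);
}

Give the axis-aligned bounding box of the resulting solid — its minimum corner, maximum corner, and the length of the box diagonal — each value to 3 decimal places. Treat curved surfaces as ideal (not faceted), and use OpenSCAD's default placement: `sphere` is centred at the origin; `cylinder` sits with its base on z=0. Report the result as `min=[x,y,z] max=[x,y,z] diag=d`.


min=[-36.000,-23.100,-14.700] max=[21.600,34.500,31.500] diag=93.648

A = translate([-7.2, 5.7, 5]) sphere(r=19.7) → bbox [-26.9,-14,-14.7] .. [12.5,25.4,24.7]
B = cylinder(h=6.8, r=9.1) → bbox [-9.1,-9.1,0] .. [9.1,9.1,6.8]
lo = A.lo+B.lo = [-26.9-9.1, -14-9.1, -14.7+0] = [-36.000,-23.100,-14.700]
hi = A.hi+B.hi = [12.5+9.1, 25.4+9.1, 24.7+6.8] = [21.600,34.500,31.500]
diag = √(57.6²+57.6²+46.2²) = √8769.96 = 93.648


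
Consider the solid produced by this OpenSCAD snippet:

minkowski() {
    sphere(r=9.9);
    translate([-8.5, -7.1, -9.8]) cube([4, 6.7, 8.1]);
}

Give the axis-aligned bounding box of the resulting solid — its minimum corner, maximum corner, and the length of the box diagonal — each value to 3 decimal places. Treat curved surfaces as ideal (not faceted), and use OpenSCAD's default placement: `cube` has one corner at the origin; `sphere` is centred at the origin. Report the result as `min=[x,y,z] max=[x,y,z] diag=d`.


min=[-18.400,-17.000,-19.700] max=[5.400,9.500,8.200] diag=45.245

A = translate([-8.5, -7.1, -9.8]) cube([4, 6.7, 8.1]) → bbox [-8.5,-7.1,-9.8] .. [-4.5,-0.4,-1.7]
B = sphere(r=9.9) → bbox [-9.9,-9.9,-9.9] .. [9.9,9.9,9.9]
lo = A.lo+B.lo = [-8.5-9.9, -7.1-9.9, -9.8-9.9] = [-18.400,-17.000,-19.700]
hi = A.hi+B.hi = [-4.5+9.9, -0.4+9.9, -1.7+9.9] = [5.400,9.500,8.200]
diag = √(23.8²+26.5²+27.9²) = √2047.1 = 45.245


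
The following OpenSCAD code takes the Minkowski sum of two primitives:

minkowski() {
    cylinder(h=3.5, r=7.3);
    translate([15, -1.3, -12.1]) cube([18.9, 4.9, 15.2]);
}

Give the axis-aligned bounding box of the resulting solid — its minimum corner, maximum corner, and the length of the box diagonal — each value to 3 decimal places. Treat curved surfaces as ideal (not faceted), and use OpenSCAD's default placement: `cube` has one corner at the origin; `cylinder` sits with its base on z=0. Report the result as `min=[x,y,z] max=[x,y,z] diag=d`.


min=[7.700,-8.600,-12.100] max=[41.200,10.900,6.600] diag=43.037

A = translate([15, -1.3, -12.1]) cube([18.9, 4.9, 15.2]) → bbox [15,-1.3,-12.1] .. [33.9,3.6,3.1]
B = cylinder(h=3.5, r=7.3) → bbox [-7.3,-7.3,0] .. [7.3,7.3,3.5]
lo = A.lo+B.lo = [15-7.3, -1.3-7.3, -12.1+0] = [7.700,-8.600,-12.100]
hi = A.hi+B.hi = [33.9+7.3, 3.6+7.3, 3.1+3.5] = [41.200,10.900,6.600]
diag = √(33.5²+19.5²+18.7²) = √1852.19 = 43.037


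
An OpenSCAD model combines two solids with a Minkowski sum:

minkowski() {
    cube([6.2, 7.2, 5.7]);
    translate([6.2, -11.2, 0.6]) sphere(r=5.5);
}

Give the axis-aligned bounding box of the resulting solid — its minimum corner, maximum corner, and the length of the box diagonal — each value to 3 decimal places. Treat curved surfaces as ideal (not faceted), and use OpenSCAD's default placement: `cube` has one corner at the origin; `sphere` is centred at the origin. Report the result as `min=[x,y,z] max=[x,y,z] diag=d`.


min=[0.700,-16.700,-4.900] max=[17.900,1.500,11.800] diag=30.099

A = translate([6.2, -11.2, 0.6]) sphere(r=5.5) → bbox [0.7,-16.7,-4.9] .. [11.7,-5.7,6.1]
B = cube([6.2, 7.2, 5.7]) → bbox [0,0,0] .. [6.2,7.2,5.7]
lo = A.lo+B.lo = [0.7+0, -16.7+0, -4.9+0] = [0.700,-16.700,-4.900]
hi = A.hi+B.hi = [11.7+6.2, -5.7+7.2, 6.1+5.7] = [17.900,1.500,11.800]
diag = √(17.2²+18.2²+16.7²) = √905.97 = 30.099


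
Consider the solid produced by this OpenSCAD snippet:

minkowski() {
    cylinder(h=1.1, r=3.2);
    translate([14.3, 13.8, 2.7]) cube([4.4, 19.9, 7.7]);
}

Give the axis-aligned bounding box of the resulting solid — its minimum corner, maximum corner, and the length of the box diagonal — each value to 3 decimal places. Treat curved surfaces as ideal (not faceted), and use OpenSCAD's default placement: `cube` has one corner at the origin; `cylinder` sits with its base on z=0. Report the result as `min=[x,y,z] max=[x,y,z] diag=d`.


A = translate([14.3, 13.8, 2.7]) cube([4.4, 19.9, 7.7]) → bbox [14.3,13.8,2.7] .. [18.7,33.7,10.4]
B = cylinder(h=1.1, r=3.2) → bbox [-3.2,-3.2,0] .. [3.2,3.2,1.1]
lo = A.lo+B.lo = [14.3-3.2, 13.8-3.2, 2.7+0] = [11.100,10.600,2.700]
hi = A.hi+B.hi = [18.7+3.2, 33.7+3.2, 10.4+1.1] = [21.900,36.900,11.500]
diag = √(10.8²+26.3²+8.8²) = √885.77 = 29.762

min=[11.100,10.600,2.700] max=[21.900,36.900,11.500] diag=29.762


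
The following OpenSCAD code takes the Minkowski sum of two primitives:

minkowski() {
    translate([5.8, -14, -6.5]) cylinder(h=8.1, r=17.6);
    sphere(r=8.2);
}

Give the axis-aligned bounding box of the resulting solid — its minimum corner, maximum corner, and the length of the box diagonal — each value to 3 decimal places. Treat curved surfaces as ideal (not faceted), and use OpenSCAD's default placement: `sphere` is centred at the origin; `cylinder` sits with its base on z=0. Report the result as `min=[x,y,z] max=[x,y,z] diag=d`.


A = translate([5.8, -14, -6.5]) cylinder(h=8.1, r=17.6) → bbox [-11.8,-31.6,-6.5] .. [23.4,3.6,1.6]
B = sphere(r=8.2) → bbox [-8.2,-8.2,-8.2] .. [8.2,8.2,8.2]
lo = A.lo+B.lo = [-11.8-8.2, -31.6-8.2, -6.5-8.2] = [-20.000,-39.800,-14.700]
hi = A.hi+B.hi = [23.4+8.2, 3.6+8.2, 1.6+8.2] = [31.600,11.800,9.800]
diag = √(51.6²+51.6²+24.5²) = √5925.37 = 76.976

min=[-20.000,-39.800,-14.700] max=[31.600,11.800,9.800] diag=76.976


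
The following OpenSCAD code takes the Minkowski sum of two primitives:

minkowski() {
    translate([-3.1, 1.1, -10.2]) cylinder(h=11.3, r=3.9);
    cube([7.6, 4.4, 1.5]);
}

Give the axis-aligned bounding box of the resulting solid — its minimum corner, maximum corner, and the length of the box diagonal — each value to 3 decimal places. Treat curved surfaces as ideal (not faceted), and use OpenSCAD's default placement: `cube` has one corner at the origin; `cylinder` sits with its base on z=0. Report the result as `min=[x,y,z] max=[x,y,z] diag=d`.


A = translate([-3.1, 1.1, -10.2]) cylinder(h=11.3, r=3.9) → bbox [-7,-2.8,-10.2] .. [0.8,5,1.1]
B = cube([7.6, 4.4, 1.5]) → bbox [0,0,0] .. [7.6,4.4,1.5]
lo = A.lo+B.lo = [-7+0, -2.8+0, -10.2+0] = [-7.000,-2.800,-10.200]
hi = A.hi+B.hi = [0.8+7.6, 5+4.4, 1.1+1.5] = [8.400,9.400,2.600]
diag = √(15.4²+12.2²+12.8²) = √549.84 = 23.449

min=[-7.000,-2.800,-10.200] max=[8.400,9.400,2.600] diag=23.449


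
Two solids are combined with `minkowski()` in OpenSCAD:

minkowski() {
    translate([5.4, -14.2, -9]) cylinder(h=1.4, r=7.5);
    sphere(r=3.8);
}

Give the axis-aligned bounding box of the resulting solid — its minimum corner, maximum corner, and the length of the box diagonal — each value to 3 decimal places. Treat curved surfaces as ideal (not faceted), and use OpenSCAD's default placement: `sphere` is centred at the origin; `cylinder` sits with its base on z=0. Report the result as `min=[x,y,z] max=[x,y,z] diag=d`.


A = translate([5.4, -14.2, -9]) cylinder(h=1.4, r=7.5) → bbox [-2.1,-21.7,-9] .. [12.9,-6.7,-7.6]
B = sphere(r=3.8) → bbox [-3.8,-3.8,-3.8] .. [3.8,3.8,3.8]
lo = A.lo+B.lo = [-2.1-3.8, -21.7-3.8, -9-3.8] = [-5.900,-25.500,-12.800]
hi = A.hi+B.hi = [12.9+3.8, -6.7+3.8, -7.6+3.8] = [16.700,-2.900,-3.800]
diag = √(22.6²+22.6²+9²) = √1102.52 = 33.204

min=[-5.900,-25.500,-12.800] max=[16.700,-2.900,-3.800] diag=33.204


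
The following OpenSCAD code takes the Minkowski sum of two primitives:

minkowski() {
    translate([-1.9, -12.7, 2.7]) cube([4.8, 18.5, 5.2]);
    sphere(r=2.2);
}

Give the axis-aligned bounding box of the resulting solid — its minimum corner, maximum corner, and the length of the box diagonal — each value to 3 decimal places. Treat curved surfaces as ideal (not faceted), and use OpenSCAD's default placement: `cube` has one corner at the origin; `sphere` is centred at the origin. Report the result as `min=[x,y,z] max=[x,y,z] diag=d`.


min=[-4.100,-14.900,0.500] max=[5.100,8.000,10.100] diag=26.480

A = translate([-1.9, -12.7, 2.7]) cube([4.8, 18.5, 5.2]) → bbox [-1.9,-12.7,2.7] .. [2.9,5.8,7.9]
B = sphere(r=2.2) → bbox [-2.2,-2.2,-2.2] .. [2.2,2.2,2.2]
lo = A.lo+B.lo = [-1.9-2.2, -12.7-2.2, 2.7-2.2] = [-4.100,-14.900,0.500]
hi = A.hi+B.hi = [2.9+2.2, 5.8+2.2, 7.9+2.2] = [5.100,8.000,10.100]
diag = √(9.2²+22.9²+9.6²) = √701.21 = 26.480


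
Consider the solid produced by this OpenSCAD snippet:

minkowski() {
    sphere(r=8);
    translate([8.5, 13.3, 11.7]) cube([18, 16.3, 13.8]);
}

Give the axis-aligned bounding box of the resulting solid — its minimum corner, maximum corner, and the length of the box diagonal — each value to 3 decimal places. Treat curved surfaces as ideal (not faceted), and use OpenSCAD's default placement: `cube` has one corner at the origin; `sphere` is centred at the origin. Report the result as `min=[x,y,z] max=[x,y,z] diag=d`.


A = translate([8.5, 13.3, 11.7]) cube([18, 16.3, 13.8]) → bbox [8.5,13.3,11.7] .. [26.5,29.6,25.5]
B = sphere(r=8) → bbox [-8,-8,-8] .. [8,8,8]
lo = A.lo+B.lo = [8.5-8, 13.3-8, 11.7-8] = [0.500,5.300,3.700]
hi = A.hi+B.hi = [26.5+8, 29.6+8, 25.5+8] = [34.500,37.600,33.500]
diag = √(34²+32.3²+29.8²) = √3087.33 = 55.564

min=[0.500,5.300,3.700] max=[34.500,37.600,33.500] diag=55.564


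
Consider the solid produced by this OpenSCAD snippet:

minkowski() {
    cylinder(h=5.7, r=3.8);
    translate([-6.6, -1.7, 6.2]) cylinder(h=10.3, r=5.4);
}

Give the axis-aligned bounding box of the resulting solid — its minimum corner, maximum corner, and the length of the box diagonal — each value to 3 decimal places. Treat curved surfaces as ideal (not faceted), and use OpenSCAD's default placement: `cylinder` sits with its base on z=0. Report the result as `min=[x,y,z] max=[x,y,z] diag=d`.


A = translate([-6.6, -1.7, 6.2]) cylinder(h=10.3, r=5.4) → bbox [-12,-7.1,6.2] .. [-1.2,3.7,16.5]
B = cylinder(h=5.7, r=3.8) → bbox [-3.8,-3.8,0] .. [3.8,3.8,5.7]
lo = A.lo+B.lo = [-12-3.8, -7.1-3.8, 6.2+0] = [-15.800,-10.900,6.200]
hi = A.hi+B.hi = [-1.2+3.8, 3.7+3.8, 16.5+5.7] = [2.600,7.500,22.200]
diag = √(18.4²+18.4²+16²) = √933.12 = 30.547

min=[-15.800,-10.900,6.200] max=[2.600,7.500,22.200] diag=30.547


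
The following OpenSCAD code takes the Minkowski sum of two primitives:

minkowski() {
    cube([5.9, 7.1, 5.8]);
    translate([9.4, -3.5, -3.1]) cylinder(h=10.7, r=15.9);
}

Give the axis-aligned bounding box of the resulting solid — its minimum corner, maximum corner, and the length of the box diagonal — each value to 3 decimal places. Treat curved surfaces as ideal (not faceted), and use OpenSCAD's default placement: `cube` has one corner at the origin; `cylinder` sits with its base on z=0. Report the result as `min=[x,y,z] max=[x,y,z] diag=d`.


min=[-6.500,-19.400,-3.100] max=[31.200,19.500,13.400] diag=56.628

A = translate([9.4, -3.5, -3.1]) cylinder(h=10.7, r=15.9) → bbox [-6.5,-19.4,-3.1] .. [25.3,12.4,7.6]
B = cube([5.9, 7.1, 5.8]) → bbox [0,0,0] .. [5.9,7.1,5.8]
lo = A.lo+B.lo = [-6.5+0, -19.4+0, -3.1+0] = [-6.500,-19.400,-3.100]
hi = A.hi+B.hi = [25.3+5.9, 12.4+7.1, 7.6+5.8] = [31.200,19.500,13.400]
diag = √(37.7²+38.9²+16.5²) = √3206.75 = 56.628


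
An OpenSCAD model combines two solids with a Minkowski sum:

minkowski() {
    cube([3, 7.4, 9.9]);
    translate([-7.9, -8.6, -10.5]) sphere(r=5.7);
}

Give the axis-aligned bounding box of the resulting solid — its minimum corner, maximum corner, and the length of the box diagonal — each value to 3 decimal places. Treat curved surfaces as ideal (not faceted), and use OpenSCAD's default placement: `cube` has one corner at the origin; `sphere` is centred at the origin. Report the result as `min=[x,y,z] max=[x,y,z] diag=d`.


min=[-13.600,-14.300,-16.200] max=[0.800,4.500,5.100] diag=31.851

A = translate([-7.9, -8.6, -10.5]) sphere(r=5.7) → bbox [-13.6,-14.3,-16.2] .. [-2.2,-2.9,-4.8]
B = cube([3, 7.4, 9.9]) → bbox [0,0,0] .. [3,7.4,9.9]
lo = A.lo+B.lo = [-13.6+0, -14.3+0, -16.2+0] = [-13.600,-14.300,-16.200]
hi = A.hi+B.hi = [-2.2+3, -2.9+7.4, -4.8+9.9] = [0.800,4.500,5.100]
diag = √(14.4²+18.8²+21.3²) = √1014.49 = 31.851


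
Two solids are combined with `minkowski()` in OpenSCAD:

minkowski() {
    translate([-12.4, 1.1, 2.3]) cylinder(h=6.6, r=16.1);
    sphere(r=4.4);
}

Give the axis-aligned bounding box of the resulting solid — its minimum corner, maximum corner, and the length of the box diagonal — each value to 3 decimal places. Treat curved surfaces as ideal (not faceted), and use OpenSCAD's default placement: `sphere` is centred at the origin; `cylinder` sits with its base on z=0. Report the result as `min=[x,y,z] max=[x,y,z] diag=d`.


min=[-32.900,-19.400,-2.100] max=[8.100,21.600,13.300] diag=59.993

A = translate([-12.4, 1.1, 2.3]) cylinder(h=6.6, r=16.1) → bbox [-28.5,-15,2.3] .. [3.7,17.2,8.9]
B = sphere(r=4.4) → bbox [-4.4,-4.4,-4.4] .. [4.4,4.4,4.4]
lo = A.lo+B.lo = [-28.5-4.4, -15-4.4, 2.3-4.4] = [-32.900,-19.400,-2.100]
hi = A.hi+B.hi = [3.7+4.4, 17.2+4.4, 8.9+4.4] = [8.100,21.600,13.300]
diag = √(41²+41²+15.4²) = √3599.16 = 59.993


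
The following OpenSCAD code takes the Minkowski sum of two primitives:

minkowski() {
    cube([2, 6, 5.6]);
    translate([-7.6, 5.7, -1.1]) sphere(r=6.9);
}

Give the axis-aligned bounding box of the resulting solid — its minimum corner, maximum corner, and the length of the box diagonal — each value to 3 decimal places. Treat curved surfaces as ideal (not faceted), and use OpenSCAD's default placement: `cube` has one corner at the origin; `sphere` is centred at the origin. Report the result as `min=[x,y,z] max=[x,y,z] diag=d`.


min=[-14.500,-1.200,-8.000] max=[1.300,18.600,11.400] diag=31.907

A = translate([-7.6, 5.7, -1.1]) sphere(r=6.9) → bbox [-14.5,-1.2,-8] .. [-0.7,12.6,5.8]
B = cube([2, 6, 5.6]) → bbox [0,0,0] .. [2,6,5.6]
lo = A.lo+B.lo = [-14.5+0, -1.2+0, -8+0] = [-14.500,-1.200,-8.000]
hi = A.hi+B.hi = [-0.7+2, 12.6+6, 5.8+5.6] = [1.300,18.600,11.400]
diag = √(15.8²+19.8²+19.4²) = √1018.04 = 31.907


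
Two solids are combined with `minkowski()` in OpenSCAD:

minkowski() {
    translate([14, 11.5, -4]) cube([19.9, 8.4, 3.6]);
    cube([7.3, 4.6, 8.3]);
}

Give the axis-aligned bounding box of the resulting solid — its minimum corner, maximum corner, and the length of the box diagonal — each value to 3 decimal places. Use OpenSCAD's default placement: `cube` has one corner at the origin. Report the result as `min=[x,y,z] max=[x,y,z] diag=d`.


A = translate([14, 11.5, -4]) cube([19.9, 8.4, 3.6]) → bbox [14,11.5,-4] .. [33.9,19.9,-0.4]
B = cube([7.3, 4.6, 8.3]) → bbox [0,0,0] .. [7.3,4.6,8.3]
lo = A.lo+B.lo = [14+0, 11.5+0, -4+0] = [14.000,11.500,-4.000]
hi = A.hi+B.hi = [33.9+7.3, 19.9+4.6, -0.4+8.3] = [41.200,24.500,7.900]
diag = √(27.2²+13²+11.9²) = √1050.45 = 32.411

min=[14.000,11.500,-4.000] max=[41.200,24.500,7.900] diag=32.411


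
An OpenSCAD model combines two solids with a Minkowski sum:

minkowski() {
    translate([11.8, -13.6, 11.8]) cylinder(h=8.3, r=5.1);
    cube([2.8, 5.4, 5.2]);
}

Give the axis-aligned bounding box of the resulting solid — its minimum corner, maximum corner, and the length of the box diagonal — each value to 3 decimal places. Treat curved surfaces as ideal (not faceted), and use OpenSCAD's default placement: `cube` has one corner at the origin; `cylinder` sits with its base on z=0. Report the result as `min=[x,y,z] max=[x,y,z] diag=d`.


A = translate([11.8, -13.6, 11.8]) cylinder(h=8.3, r=5.1) → bbox [6.7,-18.7,11.8] .. [16.9,-8.5,20.1]
B = cube([2.8, 5.4, 5.2]) → bbox [0,0,0] .. [2.8,5.4,5.2]
lo = A.lo+B.lo = [6.7+0, -18.7+0, 11.8+0] = [6.700,-18.700,11.800]
hi = A.hi+B.hi = [16.9+2.8, -8.5+5.4, 20.1+5.2] = [19.700,-3.100,25.300]
diag = √(13²+15.6²+13.5²) = √594.61 = 24.385

min=[6.700,-18.700,11.800] max=[19.700,-3.100,25.300] diag=24.385


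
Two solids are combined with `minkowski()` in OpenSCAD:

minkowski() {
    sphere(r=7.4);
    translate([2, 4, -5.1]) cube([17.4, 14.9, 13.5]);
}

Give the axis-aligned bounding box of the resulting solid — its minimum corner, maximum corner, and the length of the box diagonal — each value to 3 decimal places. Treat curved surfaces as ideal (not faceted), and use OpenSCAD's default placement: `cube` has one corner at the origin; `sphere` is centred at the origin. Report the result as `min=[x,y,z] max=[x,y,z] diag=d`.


min=[-5.400,-3.400,-12.500] max=[26.800,26.300,15.800] diag=52.152

A = translate([2, 4, -5.1]) cube([17.4, 14.9, 13.5]) → bbox [2,4,-5.1] .. [19.4,18.9,8.4]
B = sphere(r=7.4) → bbox [-7.4,-7.4,-7.4] .. [7.4,7.4,7.4]
lo = A.lo+B.lo = [2-7.4, 4-7.4, -5.1-7.4] = [-5.400,-3.400,-12.500]
hi = A.hi+B.hi = [19.4+7.4, 18.9+7.4, 8.4+7.4] = [26.800,26.300,15.800]
diag = √(32.2²+29.7²+28.3²) = √2719.82 = 52.152


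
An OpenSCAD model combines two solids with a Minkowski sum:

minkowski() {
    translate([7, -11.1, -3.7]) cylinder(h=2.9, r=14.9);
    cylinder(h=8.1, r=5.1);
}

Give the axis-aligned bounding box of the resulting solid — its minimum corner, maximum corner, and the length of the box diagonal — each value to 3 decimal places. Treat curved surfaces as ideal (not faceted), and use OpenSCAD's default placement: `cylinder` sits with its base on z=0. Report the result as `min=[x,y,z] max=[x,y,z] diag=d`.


A = translate([7, -11.1, -3.7]) cylinder(h=2.9, r=14.9) → bbox [-7.9,-26,-3.7] .. [21.9,3.8,-0.8]
B = cylinder(h=8.1, r=5.1) → bbox [-5.1,-5.1,0] .. [5.1,5.1,8.1]
lo = A.lo+B.lo = [-7.9-5.1, -26-5.1, -3.7+0] = [-13.000,-31.100,-3.700]
hi = A.hi+B.hi = [21.9+5.1, 3.8+5.1, -0.8+8.1] = [27.000,8.900,7.300]
diag = √(40²+40²+11²) = √3321 = 57.628

min=[-13.000,-31.100,-3.700] max=[27.000,8.900,7.300] diag=57.628


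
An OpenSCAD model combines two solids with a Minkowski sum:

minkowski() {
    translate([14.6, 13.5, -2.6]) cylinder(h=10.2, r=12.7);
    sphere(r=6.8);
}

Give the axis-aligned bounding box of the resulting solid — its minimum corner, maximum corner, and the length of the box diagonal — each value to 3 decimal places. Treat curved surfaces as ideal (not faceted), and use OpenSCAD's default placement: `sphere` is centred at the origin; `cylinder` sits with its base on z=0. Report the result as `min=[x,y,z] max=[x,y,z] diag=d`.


A = translate([14.6, 13.5, -2.6]) cylinder(h=10.2, r=12.7) → bbox [1.9,0.8,-2.6] .. [27.3,26.2,7.6]
B = sphere(r=6.8) → bbox [-6.8,-6.8,-6.8] .. [6.8,6.8,6.8]
lo = A.lo+B.lo = [1.9-6.8, 0.8-6.8, -2.6-6.8] = [-4.900,-6.000,-9.400]
hi = A.hi+B.hi = [27.3+6.8, 26.2+6.8, 7.6+6.8] = [34.100,33.000,14.400]
diag = √(39²+39²+23.8²) = √3608.44 = 60.070

min=[-4.900,-6.000,-9.400] max=[34.100,33.000,14.400] diag=60.070


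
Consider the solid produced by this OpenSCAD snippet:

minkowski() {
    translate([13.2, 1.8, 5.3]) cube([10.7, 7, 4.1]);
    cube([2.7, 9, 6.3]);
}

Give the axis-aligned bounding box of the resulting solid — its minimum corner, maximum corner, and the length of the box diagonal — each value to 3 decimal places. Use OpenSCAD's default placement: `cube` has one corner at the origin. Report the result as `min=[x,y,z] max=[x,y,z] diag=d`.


A = translate([13.2, 1.8, 5.3]) cube([10.7, 7, 4.1]) → bbox [13.2,1.8,5.3] .. [23.9,8.8,9.4]
B = cube([2.7, 9, 6.3]) → bbox [0,0,0] .. [2.7,9,6.3]
lo = A.lo+B.lo = [13.2+0, 1.8+0, 5.3+0] = [13.200,1.800,5.300]
hi = A.hi+B.hi = [23.9+2.7, 8.8+9, 9.4+6.3] = [26.600,17.800,15.700]
diag = √(13.4²+16²+10.4²) = √543.72 = 23.318

min=[13.200,1.800,5.300] max=[26.600,17.800,15.700] diag=23.318
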